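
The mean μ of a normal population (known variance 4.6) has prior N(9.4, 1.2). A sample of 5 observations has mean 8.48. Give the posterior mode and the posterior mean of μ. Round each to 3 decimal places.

Posterior for μ is Normal. Precision-weighted mean: (1/1.2·9.4 + 5/4.6·8.48) / (1/1.2 + 5/4.6) = 8.879.
A Normal posterior is symmetric, so mode = mean.

posterior mode = 8.879, posterior mean = 8.879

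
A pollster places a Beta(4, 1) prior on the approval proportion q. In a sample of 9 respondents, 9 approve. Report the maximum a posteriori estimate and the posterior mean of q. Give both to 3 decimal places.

MAP = 1.000; posterior mean = 0.929

Posterior: Beta(4+9, 1+0) = Beta(13, 1).
Since β = 1 ≤ 1 and α > 1, the Beta density is monotone increasing on [0,1]; the mode is at 1.
Mean = 13/(13+1) = 0.929.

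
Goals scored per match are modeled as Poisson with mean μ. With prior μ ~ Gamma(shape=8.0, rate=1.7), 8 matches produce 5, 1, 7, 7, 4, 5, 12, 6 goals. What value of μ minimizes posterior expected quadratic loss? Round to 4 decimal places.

5.6701

Σ counts = 47. Posterior: Gamma(shape = 8.0+47 = 55.0, rate = 1.7+8 = 9.7).
Mode = (α−1)/β = 54.0/9.7 = 5.5670.
Mean = α/β = 55.0/9.7 = 5.6701.
Quadratic loss ⇒ the optimal estimator is the posterior mean.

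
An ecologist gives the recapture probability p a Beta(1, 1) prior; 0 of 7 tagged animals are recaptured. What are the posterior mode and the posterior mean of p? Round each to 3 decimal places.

Posterior: Beta(1+0, 1+7) = Beta(1, 8).
Since α = 1 ≤ 1 and β > 1, the Beta density is monotone decreasing on [0,1]; the mode is at 0.
Mean = 1/(1+8) = 0.111.
Right-skewed posterior ⇒ mode < mean.

p_MAP = 0.000, E[p|data] = 0.111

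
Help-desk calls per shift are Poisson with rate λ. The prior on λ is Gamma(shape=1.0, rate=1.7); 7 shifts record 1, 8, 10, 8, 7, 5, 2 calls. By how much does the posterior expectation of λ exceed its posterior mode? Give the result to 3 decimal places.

Σ counts = 41. Posterior: Gamma(shape = 1.0+41 = 42.0, rate = 1.7+7 = 8.7).
Mode = (α−1)/β = 41.0/8.7 = 4.713.
Mean = α/β = 42.0/8.7 = 4.828.
Difference = 4.828 − 4.713 = 0.115.
The mean is pulled above the mode by the posterior's right skew.

0.115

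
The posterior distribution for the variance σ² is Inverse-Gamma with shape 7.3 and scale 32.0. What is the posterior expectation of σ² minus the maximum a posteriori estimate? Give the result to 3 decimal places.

Mode = β/(α+1) = 32.0/8.3 = 3.855.
Mean = β/(α−1) = 32.0/6.3 = 5.079.
Difference = 5.079 − 3.855 = 1.224.
The posterior is right-skewed, so the mean exceeds the mode.

1.224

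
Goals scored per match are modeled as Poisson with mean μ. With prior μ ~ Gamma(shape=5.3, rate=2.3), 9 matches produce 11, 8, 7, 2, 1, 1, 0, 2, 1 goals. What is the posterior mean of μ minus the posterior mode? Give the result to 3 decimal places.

0.088

Σ counts = 33. Posterior: Gamma(shape = 5.3+33 = 38.3, rate = 2.3+9 = 11.3).
Mode = (α−1)/β = 37.3/11.3 = 3.301.
Mean = α/β = 38.3/11.3 = 3.389.
Difference = 3.389 − 3.301 = 0.088.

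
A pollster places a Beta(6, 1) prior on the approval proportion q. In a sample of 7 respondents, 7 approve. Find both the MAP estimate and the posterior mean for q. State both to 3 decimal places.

Posterior: Beta(6+7, 1+0) = Beta(13, 1).
Since β = 1 ≤ 1 and α > 1, the Beta density is monotone increasing on [0,1]; the mode is at 1.
Mean = 13/(13+1) = 0.929.

MAP = 1.000, posterior mean = 0.929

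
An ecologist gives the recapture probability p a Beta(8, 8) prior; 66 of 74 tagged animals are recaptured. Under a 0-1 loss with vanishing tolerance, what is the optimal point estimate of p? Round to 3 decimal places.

0.830

Posterior: Beta(8+66, 8+8) = Beta(74, 16).
Mode = (74−1)/(74+16−2) = 73/88 = 0.830.
Mean = 74/(74+16) = 74/90 = 0.822.
This is the posterior mode — the MAP estimate.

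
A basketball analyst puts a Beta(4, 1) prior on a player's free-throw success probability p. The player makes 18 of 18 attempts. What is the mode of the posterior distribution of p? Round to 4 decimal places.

1.0000

Posterior: Beta(4+18, 1+0) = Beta(22, 1).
Since β = 1 ≤ 1 and α > 1, the Beta density is monotone increasing on [0,1]; the mode is at 1.
Mean = 22/(22+1) = 0.9565.
This is the posterior mode — the MAP estimate.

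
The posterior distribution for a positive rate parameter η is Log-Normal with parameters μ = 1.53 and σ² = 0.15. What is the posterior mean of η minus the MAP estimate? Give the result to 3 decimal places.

1.003

Mode = exp(μ − σ²) = exp(1.38) = 3.975.
Mean = exp(μ + σ²/2) = exp(1.605) = 4.978.
Difference = 4.978 − 3.975 = 1.003.
Mean > mode: the posterior has a right tail.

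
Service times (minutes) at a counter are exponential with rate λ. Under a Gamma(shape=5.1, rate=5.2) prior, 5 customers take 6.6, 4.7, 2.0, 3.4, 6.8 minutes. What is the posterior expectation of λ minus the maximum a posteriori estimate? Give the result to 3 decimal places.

Σ times = 23.5. Posterior: Gamma(shape = 5.1+5 = 10.1, rate = 5.2+23.5 = 28.7).
Mode = (α−1)/β = 9.1/28.7 = 0.317.
Mean = α/β = 10.1/28.7 = 0.352.
Difference = 0.352 − 0.317 = 0.035.

0.035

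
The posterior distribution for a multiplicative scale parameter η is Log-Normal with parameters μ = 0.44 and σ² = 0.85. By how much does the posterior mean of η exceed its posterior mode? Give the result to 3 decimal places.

1.711

Mode = exp(μ − σ²) = exp(-0.41) = 0.664.
Mean = exp(μ + σ²/2) = exp(0.865) = 2.375.
Difference = 2.375 − 0.664 = 1.711.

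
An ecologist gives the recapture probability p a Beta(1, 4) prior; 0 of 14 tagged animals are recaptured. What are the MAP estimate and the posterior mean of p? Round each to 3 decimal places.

Posterior: Beta(1+0, 4+14) = Beta(1, 18).
Since α = 1 ≤ 1 and β > 1, the Beta density is monotone decreasing on [0,1]; the mode is at 0.
Mean = 1/(1+18) = 0.053.
Right-skewed posterior ⇒ mode < mean.

MAP: 0.000. Posterior mean: 0.053.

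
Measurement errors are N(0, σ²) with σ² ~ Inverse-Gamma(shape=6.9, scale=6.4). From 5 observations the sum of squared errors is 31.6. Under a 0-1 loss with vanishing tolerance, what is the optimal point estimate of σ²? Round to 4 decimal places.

2.1346

Posterior: Inverse-Gamma(shape = 6.9+5/2 = 9.4, scale = 6.4+31.6/2 = 22.2).
Mode = β/(α+1) = 22.2/10.4 = 2.1346.
Mean = β/(α−1) = 22.2/8.4 = 2.6429.
This is the posterior mode — the MAP estimate.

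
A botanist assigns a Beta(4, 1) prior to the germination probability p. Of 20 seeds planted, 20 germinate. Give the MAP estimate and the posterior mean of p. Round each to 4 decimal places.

Posterior: Beta(4+20, 1+0) = Beta(24, 1).
Since β = 1 ≤ 1 and α > 1, the Beta density is monotone increasing on [0,1]; the mode is at 1.
Mean = 24/(24+1) = 0.9600.
The posterior is left-skewed, so the mode exceeds the mean.

MAP: 1.0000. Posterior mean: 0.9600.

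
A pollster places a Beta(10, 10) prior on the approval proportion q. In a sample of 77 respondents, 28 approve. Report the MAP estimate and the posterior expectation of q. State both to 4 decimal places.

MAP: 0.3895. Posterior mean: 0.3918.

Posterior: Beta(10+28, 10+49) = Beta(38, 59).
Mode = (38−1)/(38+59−2) = 37/95 = 0.3895.
Mean = 38/(38+59) = 38/97 = 0.3918.
Mean > mode: the posterior has a right tail.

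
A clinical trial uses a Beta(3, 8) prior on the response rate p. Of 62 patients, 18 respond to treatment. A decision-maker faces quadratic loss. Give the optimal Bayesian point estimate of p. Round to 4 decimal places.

0.2877

Posterior: Beta(3+18, 8+44) = Beta(21, 52).
Mode = (21−1)/(21+52−2) = 20/71 = 0.2817.
Mean = 21/(21+52) = 21/73 = 0.2877.
Quadratic loss ⇒ the optimal estimator is the posterior mean.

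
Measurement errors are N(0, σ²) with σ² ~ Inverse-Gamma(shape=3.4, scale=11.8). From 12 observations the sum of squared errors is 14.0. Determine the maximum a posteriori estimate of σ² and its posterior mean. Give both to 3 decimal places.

MAP: 1.808. Posterior mean: 2.238.

Posterior: Inverse-Gamma(shape = 3.4+12/2 = 9.4, scale = 11.8+14.0/2 = 18.8).
Mode = β/(α+1) = 18.8/10.4 = 1.808.
Mean = β/(α−1) = 18.8/8.4 = 2.238.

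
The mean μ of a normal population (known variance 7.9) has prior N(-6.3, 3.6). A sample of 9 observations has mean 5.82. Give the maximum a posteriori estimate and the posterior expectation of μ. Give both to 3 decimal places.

Posterior for μ is Normal. Precision-weighted mean: (1/3.6·-6.3 + 9/7.9·5.82) / (1/3.6 + 9/7.9) = 3.444.
A Normal posterior is symmetric, so mode = mean.

maximum a posteriori estimate = 3.444, posterior expectation = 3.444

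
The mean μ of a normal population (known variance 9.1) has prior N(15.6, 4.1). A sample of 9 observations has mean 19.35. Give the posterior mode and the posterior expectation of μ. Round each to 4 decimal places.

MAP: 18.6082. Posterior mean: 18.6082.

Posterior for μ is Normal. Precision-weighted mean: (1/4.1·15.6 + 9/9.1·19.35) / (1/4.1 + 9/9.1) = 18.6082.
A Normal posterior is symmetric, so mode = mean.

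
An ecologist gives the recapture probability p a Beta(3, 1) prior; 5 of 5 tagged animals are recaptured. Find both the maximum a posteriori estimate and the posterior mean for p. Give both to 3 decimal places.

p_MAP = 1.000, E[p|data] = 0.889

Posterior: Beta(3+5, 1+0) = Beta(8, 1).
Since β = 1 ≤ 1 and α > 1, the Beta density is monotone increasing on [0,1]; the mode is at 1.
Mean = 8/(8+1) = 0.889.
The mean is pulled below the mode by the posterior's left skew.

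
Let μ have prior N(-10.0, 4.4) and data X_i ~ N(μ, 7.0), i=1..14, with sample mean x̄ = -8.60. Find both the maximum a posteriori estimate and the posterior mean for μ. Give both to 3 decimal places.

MAP: -8.743. Posterior mean: -8.743.

Posterior for μ is Normal. Precision-weighted mean: (1/4.4·-10.0 + 14/7.0·-8.60) / (1/4.4 + 14/7.0) = -8.743.
A Normal posterior is symmetric, so mode = mean.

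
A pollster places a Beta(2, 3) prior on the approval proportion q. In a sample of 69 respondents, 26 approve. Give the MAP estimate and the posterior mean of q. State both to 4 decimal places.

Posterior: Beta(2+26, 3+43) = Beta(28, 46).
Mode = (28−1)/(28+46−2) = 27/72 = 0.3750.
Mean = 28/(28+46) = 28/74 = 0.3784.

MAP: 0.3750. Posterior mean: 0.3784.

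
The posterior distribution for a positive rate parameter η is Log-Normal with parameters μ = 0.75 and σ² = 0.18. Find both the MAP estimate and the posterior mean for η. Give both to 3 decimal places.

Mode = exp(μ − σ²) = exp(0.57) = 1.768.
Mean = exp(μ + σ²/2) = exp(0.840) = 2.316.
Right-skewed posterior ⇒ mode < mean.

η_MAP = 1.768, E[η|data] = 2.316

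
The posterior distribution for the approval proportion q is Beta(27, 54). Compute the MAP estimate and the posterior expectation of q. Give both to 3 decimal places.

MAP: 0.329. Posterior mean: 0.333.

Mode = (27−1)/(27+54−2) = 26/79 = 0.329.
Mean = 27/(27+54) = 27/81 = 0.333.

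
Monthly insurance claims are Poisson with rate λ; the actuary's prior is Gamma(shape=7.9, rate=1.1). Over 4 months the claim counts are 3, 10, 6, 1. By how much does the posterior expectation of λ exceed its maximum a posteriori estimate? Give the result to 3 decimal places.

0.196

Σ counts = 20. Posterior: Gamma(shape = 7.9+20 = 27.9, rate = 1.1+4 = 5.1).
Mode = (α−1)/β = 26.9/5.1 = 5.275.
Mean = α/β = 27.9/5.1 = 5.471.
Difference = 5.471 − 5.275 = 0.196.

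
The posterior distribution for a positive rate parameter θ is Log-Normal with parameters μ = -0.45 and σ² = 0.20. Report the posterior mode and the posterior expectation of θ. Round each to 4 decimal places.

θ_MAP = 0.5220, E[θ|data] = 0.7047

Mode = exp(μ − σ²) = exp(-0.65) = 0.5220.
Mean = exp(μ + σ²/2) = exp(-0.350) = 0.7047.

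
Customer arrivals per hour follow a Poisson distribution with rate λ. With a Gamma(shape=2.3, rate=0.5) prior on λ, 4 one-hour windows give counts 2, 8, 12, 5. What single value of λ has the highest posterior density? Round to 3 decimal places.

6.289

Σ counts = 27. Posterior: Gamma(shape = 2.3+27 = 29.3, rate = 0.5+4 = 4.5).
Mode = (α−1)/β = 28.3/4.5 = 6.289.
Mean = α/β = 29.3/4.5 = 6.511.
This is the posterior mode — the MAP estimate.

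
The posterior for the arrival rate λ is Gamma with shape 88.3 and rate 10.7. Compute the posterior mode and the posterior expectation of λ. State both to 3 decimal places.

Mode = (α−1)/β = 87.3/10.7 = 8.159.
Mean = α/β = 88.3/10.7 = 8.252.

λ_MAP = 8.159, E[λ|data] = 8.252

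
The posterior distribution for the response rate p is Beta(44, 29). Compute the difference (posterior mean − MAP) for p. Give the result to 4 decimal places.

-0.0029

Mode = (44−1)/(44+29−2) = 43/71 = 0.6056.
Mean = 44/(44+29) = 44/73 = 0.6027.
Difference = 0.6027 − 0.6056 = -0.0029.
The mean is pulled below the mode by the posterior's left skew.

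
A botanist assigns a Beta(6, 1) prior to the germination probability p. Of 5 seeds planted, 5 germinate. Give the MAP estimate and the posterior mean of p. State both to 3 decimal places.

MAP = 1.000, posterior mean = 0.917

Posterior: Beta(6+5, 1+0) = Beta(11, 1).
Since β = 1 ≤ 1 and α > 1, the Beta density is monotone increasing on [0,1]; the mode is at 1.
Mean = 11/(11+1) = 0.917.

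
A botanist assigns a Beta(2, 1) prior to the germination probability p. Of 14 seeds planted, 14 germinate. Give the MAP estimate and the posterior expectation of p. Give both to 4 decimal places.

Posterior: Beta(2+14, 1+0) = Beta(16, 1).
Since β = 1 ≤ 1 and α > 1, the Beta density is monotone increasing on [0,1]; the mode is at 1.
Mean = 16/(16+1) = 0.9412.

MAP estimate = 1.0000, posterior expectation = 0.9412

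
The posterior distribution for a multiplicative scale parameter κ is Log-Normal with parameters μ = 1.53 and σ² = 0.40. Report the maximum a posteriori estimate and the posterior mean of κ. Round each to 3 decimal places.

Mode = exp(μ − σ²) = exp(1.13) = 3.096.
Mean = exp(μ + σ²/2) = exp(1.730) = 5.641.

MAP = 3.096; posterior mean = 5.641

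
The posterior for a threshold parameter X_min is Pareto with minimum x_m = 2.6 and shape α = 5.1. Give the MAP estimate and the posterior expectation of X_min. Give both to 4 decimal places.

The Pareto density is strictly decreasing on [x_m, ∞), so the mode is x_m = 2.6000.
Mean = α·x_m/(α−1) = 5.1·2.6/4.1 = 3.2341.
Mean > mode: the posterior has a right tail.

MAP = 2.6000; posterior mean = 3.2341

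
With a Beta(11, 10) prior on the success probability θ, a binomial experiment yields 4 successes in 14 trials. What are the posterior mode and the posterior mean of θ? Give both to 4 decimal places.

Posterior: Beta(11+4, 10+10) = Beta(15, 20).
Mode = (15−1)/(15+20−2) = 14/33 = 0.4242.
Mean = 15/(15+20) = 15/35 = 0.4286.
The posterior is right-skewed, so the mean exceeds the mode.

MAP = 0.4242, posterior mean = 0.4286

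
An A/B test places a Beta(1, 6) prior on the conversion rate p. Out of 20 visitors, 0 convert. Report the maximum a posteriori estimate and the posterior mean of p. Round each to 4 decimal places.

Posterior: Beta(1+0, 6+20) = Beta(1, 26).
Since α = 1 ≤ 1 and β > 1, the Beta density is monotone decreasing on [0,1]; the mode is at 0.
Mean = 1/(1+26) = 0.0370.

MAP = 0.0000, posterior mean = 0.0370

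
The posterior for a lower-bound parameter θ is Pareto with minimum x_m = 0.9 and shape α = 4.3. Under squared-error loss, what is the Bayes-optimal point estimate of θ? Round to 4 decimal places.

The Pareto density is strictly decreasing on [x_m, ∞), so the mode is x_m = 0.9000.
Mean = α·x_m/(α−1) = 4.3·0.9/3.3 = 1.1727.
Squared-error loss ⇒ the optimal estimator is the posterior mean.

1.1727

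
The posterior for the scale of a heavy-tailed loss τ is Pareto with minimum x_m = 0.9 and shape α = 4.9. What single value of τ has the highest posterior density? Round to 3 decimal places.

The Pareto density is strictly decreasing on [x_m, ∞), so the mode is x_m = 0.900.
Mean = α·x_m/(α−1) = 4.9·0.9/3.9 = 1.131.
This is the posterior mode — the MAP estimate.

0.900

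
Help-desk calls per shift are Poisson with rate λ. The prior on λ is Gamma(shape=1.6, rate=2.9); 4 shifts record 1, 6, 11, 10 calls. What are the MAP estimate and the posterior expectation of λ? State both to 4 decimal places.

Σ counts = 28. Posterior: Gamma(shape = 1.6+28 = 29.6, rate = 2.9+4 = 6.9).
Mode = (α−1)/β = 28.6/6.9 = 4.1449.
Mean = α/β = 29.6/6.9 = 4.2899.

MAP = 4.1449, posterior mean = 4.2899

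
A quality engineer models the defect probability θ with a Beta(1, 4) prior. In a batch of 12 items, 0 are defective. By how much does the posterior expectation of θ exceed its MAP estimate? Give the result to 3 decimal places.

0.059

Posterior: Beta(1+0, 4+12) = Beta(1, 16).
Since α = 1 ≤ 1 and β > 1, the Beta density is monotone decreasing on [0,1]; the mode is at 0.
Mean = 1/(1+16) = 0.059.
Difference = 0.059 − 0.000 = 0.059.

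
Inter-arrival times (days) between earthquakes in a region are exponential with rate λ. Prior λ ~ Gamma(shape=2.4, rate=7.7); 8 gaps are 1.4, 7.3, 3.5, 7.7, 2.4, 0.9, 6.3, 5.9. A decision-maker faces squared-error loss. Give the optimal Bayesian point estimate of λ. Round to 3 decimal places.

0.241

Σ times = 35.4. Posterior: Gamma(shape = 2.4+8 = 10.4, rate = 7.7+35.4 = 43.1).
Mode = (α−1)/β = 9.4/43.1 = 0.218.
Mean = α/β = 10.4/43.1 = 0.241.
Squared-error loss ⇒ the optimal estimator is the posterior mean.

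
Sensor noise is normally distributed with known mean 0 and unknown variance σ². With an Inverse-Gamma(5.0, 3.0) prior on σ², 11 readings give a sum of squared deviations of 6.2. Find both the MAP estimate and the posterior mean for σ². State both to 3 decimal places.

Posterior: Inverse-Gamma(shape = 5.0+11/2 = 10.5, scale = 3.0+6.2/2 = 6.1).
Mode = β/(α+1) = 6.1/11.5 = 0.530.
Mean = β/(α−1) = 6.1/9.5 = 0.642.

MAP = 0.530; posterior mean = 0.642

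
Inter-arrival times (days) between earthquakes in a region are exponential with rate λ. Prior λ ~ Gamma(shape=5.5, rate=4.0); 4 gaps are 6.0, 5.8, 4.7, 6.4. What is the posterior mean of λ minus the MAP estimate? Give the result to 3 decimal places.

0.037

Σ times = 22.9. Posterior: Gamma(shape = 5.5+4 = 9.5, rate = 4.0+22.9 = 26.9).
Mode = (α−1)/β = 8.5/26.9 = 0.316.
Mean = α/β = 9.5/26.9 = 0.353.
Difference = 0.353 − 0.316 = 0.037.
Right-skewed posterior ⇒ mode < mean.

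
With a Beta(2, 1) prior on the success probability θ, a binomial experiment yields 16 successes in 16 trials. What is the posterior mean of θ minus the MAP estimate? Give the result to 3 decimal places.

-0.053

Posterior: Beta(2+16, 1+0) = Beta(18, 1).
Since β = 1 ≤ 1 and α > 1, the Beta density is monotone increasing on [0,1]; the mode is at 1.
Mean = 18/(18+1) = 0.947.
Difference = 0.947 − 1.000 = -0.053.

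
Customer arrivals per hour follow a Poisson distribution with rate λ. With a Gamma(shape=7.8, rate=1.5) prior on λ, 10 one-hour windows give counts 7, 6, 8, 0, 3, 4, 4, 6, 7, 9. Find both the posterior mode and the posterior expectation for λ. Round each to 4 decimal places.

Σ counts = 54. Posterior: Gamma(shape = 7.8+54 = 61.8, rate = 1.5+10 = 11.5).
Mode = (α−1)/β = 60.8/11.5 = 5.2870.
Mean = α/β = 61.8/11.5 = 5.3739.

MAP = 5.2870; posterior mean = 5.3739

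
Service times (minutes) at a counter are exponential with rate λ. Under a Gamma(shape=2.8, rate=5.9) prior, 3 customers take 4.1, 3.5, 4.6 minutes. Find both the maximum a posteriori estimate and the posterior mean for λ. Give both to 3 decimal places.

Σ times = 12.2. Posterior: Gamma(shape = 2.8+3 = 5.8, rate = 5.9+12.2 = 18.1).
Mode = (α−1)/β = 4.8/18.1 = 0.265.
Mean = α/β = 5.8/18.1 = 0.320.

MAP = 0.265; posterior mean = 0.320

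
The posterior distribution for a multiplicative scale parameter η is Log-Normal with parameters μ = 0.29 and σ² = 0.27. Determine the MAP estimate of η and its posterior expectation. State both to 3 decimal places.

Mode = exp(μ − σ²) = exp(0.02) = 1.020.
Mean = exp(μ + σ²/2) = exp(0.425) = 1.530.

MAP estimate = 1.020, posterior expectation = 1.530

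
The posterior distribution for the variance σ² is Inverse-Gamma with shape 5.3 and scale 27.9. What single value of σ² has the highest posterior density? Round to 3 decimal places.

Mode = β/(α+1) = 27.9/6.3 = 4.429.
Mean = β/(α−1) = 27.9/4.3 = 6.488.
This is the posterior mode — the MAP estimate.

4.429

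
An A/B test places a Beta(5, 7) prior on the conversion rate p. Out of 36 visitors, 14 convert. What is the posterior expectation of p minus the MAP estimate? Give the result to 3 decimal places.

Posterior: Beta(5+14, 7+22) = Beta(19, 29).
Mode = (19−1)/(19+29−2) = 18/46 = 0.391.
Mean = 19/(19+29) = 19/48 = 0.396.
Difference = 0.396 − 0.391 = 0.005.
The mean is pulled above the mode by the posterior's right skew.

0.005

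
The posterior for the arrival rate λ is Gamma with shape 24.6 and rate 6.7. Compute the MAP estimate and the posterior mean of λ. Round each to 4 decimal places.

Mode = (α−1)/β = 23.6/6.7 = 3.5224.
Mean = α/β = 24.6/6.7 = 3.6716.

λ_MAP = 3.5224, E[λ|data] = 3.6716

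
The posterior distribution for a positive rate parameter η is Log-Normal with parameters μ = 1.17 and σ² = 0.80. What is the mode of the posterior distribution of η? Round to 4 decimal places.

Mode = exp(μ − σ²) = exp(0.37) = 1.4477.
Mean = exp(μ + σ²/2) = exp(1.570) = 4.8066.
This is the posterior mode — the MAP estimate.

1.4477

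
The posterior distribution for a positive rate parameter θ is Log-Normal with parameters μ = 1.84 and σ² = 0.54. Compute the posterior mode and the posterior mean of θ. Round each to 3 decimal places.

Mode = exp(μ − σ²) = exp(1.30) = 3.669.
Mean = exp(μ + σ²/2) = exp(2.110) = 8.248.

posterior mode = 3.669, posterior mean = 8.248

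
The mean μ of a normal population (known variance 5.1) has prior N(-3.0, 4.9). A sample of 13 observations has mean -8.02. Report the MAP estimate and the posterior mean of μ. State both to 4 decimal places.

MAP = -7.6479, posterior mean = -7.6479

Posterior for μ is Normal. Precision-weighted mean: (1/4.9·-3.0 + 13/5.1·-8.02) / (1/4.9 + 13/5.1) = -7.6479.
A Normal posterior is symmetric, so mode = mean.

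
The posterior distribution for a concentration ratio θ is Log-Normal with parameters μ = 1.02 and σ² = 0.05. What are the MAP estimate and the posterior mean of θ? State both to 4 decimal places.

MAP estimate = 2.6379, posterior mean = 2.8434

Mode = exp(μ − σ²) = exp(0.97) = 2.6379.
Mean = exp(μ + σ²/2) = exp(1.045) = 2.8434.
The mean is pulled above the mode by the posterior's right skew.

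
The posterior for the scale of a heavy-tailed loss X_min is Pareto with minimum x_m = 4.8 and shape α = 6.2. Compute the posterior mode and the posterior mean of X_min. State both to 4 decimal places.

The Pareto density is strictly decreasing on [x_m, ∞), so the mode is x_m = 4.8000.
Mean = α·x_m/(α−1) = 6.2·4.8/5.2 = 5.7231.
Right-skewed posterior ⇒ mode < mean.

MAP: 4.8000. Posterior mean: 5.7231.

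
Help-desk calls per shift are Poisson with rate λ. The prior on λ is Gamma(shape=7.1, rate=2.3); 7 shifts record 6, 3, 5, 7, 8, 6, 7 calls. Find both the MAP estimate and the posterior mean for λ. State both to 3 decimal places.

λ_MAP = 5.172, E[λ|data] = 5.280

Σ counts = 42. Posterior: Gamma(shape = 7.1+42 = 49.1, rate = 2.3+7 = 9.3).
Mode = (α−1)/β = 48.1/9.3 = 5.172.
Mean = α/β = 49.1/9.3 = 5.280.
The mean is pulled above the mode by the posterior's right skew.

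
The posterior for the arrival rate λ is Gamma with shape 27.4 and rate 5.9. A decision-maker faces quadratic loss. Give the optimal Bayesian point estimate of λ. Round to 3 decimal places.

4.644

Mode = (α−1)/β = 26.4/5.9 = 4.475.
Mean = α/β = 27.4/5.9 = 4.644.
Quadratic loss ⇒ the optimal estimator is the posterior mean.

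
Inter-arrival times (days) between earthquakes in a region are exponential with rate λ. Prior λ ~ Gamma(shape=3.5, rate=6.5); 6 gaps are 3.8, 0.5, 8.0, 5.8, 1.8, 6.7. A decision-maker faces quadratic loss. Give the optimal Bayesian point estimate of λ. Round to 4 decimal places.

Σ times = 26.6. Posterior: Gamma(shape = 3.5+6 = 9.5, rate = 6.5+26.6 = 33.1).
Mode = (α−1)/β = 8.5/33.1 = 0.2568.
Mean = α/β = 9.5/33.1 = 0.2870.
Quadratic loss ⇒ the optimal estimator is the posterior mean.

0.2870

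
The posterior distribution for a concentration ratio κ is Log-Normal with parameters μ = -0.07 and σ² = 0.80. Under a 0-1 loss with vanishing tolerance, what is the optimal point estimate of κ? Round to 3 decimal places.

0.419

Mode = exp(μ − σ²) = exp(-0.87) = 0.419.
Mean = exp(μ + σ²/2) = exp(0.330) = 1.391.
This is the posterior mode — the MAP estimate.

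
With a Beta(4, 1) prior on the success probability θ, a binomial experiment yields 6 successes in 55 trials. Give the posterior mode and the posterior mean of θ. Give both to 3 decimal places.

MAP = 0.155, posterior mean = 0.167

Posterior: Beta(4+6, 1+49) = Beta(10, 50).
Mode = (10−1)/(10+50−2) = 9/58 = 0.155.
Mean = 10/(10+50) = 10/60 = 0.167.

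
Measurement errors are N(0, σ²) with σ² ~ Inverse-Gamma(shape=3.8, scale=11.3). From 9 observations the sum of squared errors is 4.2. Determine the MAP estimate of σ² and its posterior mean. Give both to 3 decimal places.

Posterior: Inverse-Gamma(shape = 3.8+9/2 = 8.3, scale = 11.3+4.2/2 = 13.4).
Mode = β/(α+1) = 13.4/9.3 = 1.441.
Mean = β/(α−1) = 13.4/7.3 = 1.836.

σ²_MAP = 1.441, E[σ²|data] = 1.836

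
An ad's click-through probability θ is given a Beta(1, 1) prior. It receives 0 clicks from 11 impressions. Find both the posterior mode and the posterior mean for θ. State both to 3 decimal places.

MAP: 0.000. Posterior mean: 0.077.

Posterior: Beta(1+0, 1+11) = Beta(1, 12).
Since α = 1 ≤ 1 and β > 1, the Beta density is monotone decreasing on [0,1]; the mode is at 0.
Mean = 1/(1+12) = 0.077.
The posterior is right-skewed, so the mean exceeds the mode.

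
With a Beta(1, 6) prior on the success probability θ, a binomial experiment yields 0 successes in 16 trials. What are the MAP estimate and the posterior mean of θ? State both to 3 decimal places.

MAP estimate = 0.000, posterior mean = 0.043

Posterior: Beta(1+0, 6+16) = Beta(1, 22).
Since α = 1 ≤ 1 and β > 1, the Beta density is monotone decreasing on [0,1]; the mode is at 0.
Mean = 1/(1+22) = 0.043.
The posterior is right-skewed, so the mean exceeds the mode.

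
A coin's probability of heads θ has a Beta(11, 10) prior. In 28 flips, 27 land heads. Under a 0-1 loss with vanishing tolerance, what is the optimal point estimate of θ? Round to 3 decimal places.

Posterior: Beta(11+27, 10+1) = Beta(38, 11).
Mode = (38−1)/(38+11−2) = 37/47 = 0.787.
Mean = 38/(38+11) = 38/49 = 0.776.
This is the posterior mode — the MAP estimate.

0.787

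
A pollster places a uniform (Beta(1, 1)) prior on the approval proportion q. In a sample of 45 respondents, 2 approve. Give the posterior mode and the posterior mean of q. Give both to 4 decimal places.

posterior mode = 0.0444, posterior mean = 0.0638

Posterior: Beta(1+2, 1+43) = Beta(3, 44).
Mode = (3−1)/(3+44−2) = 2/45 = 0.0444.
With a flat prior the MAP equals the MLE, 2/45.
Mean = 3/(3+44) = 3/47 = 0.0638.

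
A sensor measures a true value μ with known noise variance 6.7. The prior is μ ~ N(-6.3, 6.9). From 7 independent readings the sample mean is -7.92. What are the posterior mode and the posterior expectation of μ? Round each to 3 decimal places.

MAP = -7.723, posterior mean = -7.723

Posterior for μ is Normal. Precision-weighted mean: (1/6.9·-6.3 + 7/6.7·-7.92) / (1/6.9 + 7/6.7) = -7.723.
A Normal posterior is symmetric, so mode = mean.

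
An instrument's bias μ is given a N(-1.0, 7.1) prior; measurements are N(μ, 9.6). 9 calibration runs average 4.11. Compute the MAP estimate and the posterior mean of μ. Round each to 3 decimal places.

μ_MAP = 3.443, E[μ|data] = 3.443

Posterior for μ is Normal. Precision-weighted mean: (1/7.1·-1.0 + 9/9.6·4.11) / (1/7.1 + 9/9.6) = 3.443.
A Normal posterior is symmetric, so mode = mean.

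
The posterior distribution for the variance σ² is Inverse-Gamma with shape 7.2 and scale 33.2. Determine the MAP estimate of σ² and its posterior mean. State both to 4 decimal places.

Mode = β/(α+1) = 33.2/8.2 = 4.0488.
Mean = β/(α−1) = 33.2/6.2 = 5.3548.

σ²_MAP = 4.0488, E[σ²|data] = 5.3548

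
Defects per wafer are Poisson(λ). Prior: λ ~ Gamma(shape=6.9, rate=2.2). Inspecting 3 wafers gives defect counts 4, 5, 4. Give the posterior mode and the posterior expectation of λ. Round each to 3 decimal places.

MAP = 3.635, posterior mean = 3.827

Σ counts = 13. Posterior: Gamma(shape = 6.9+13 = 19.9, rate = 2.2+3 = 5.2).
Mode = (α−1)/β = 18.9/5.2 = 3.635.
Mean = α/β = 19.9/5.2 = 3.827.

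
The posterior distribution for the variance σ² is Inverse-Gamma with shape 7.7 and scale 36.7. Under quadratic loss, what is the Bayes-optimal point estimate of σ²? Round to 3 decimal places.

Mode = β/(α+1) = 36.7/8.7 = 4.218.
Mean = β/(α−1) = 36.7/6.7 = 5.478.
Quadratic loss ⇒ the optimal estimator is the posterior mean.

5.478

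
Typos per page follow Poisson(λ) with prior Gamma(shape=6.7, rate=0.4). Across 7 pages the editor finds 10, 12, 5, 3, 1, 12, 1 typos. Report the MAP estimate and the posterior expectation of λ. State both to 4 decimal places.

Σ counts = 44. Posterior: Gamma(shape = 6.7+44 = 50.7, rate = 0.4+7 = 7.4).
Mode = (α−1)/β = 49.7/7.4 = 6.7162.
Mean = α/β = 50.7/7.4 = 6.8514.
Right-skewed posterior ⇒ mode < mean.

MAP = 6.7162; posterior mean = 6.8514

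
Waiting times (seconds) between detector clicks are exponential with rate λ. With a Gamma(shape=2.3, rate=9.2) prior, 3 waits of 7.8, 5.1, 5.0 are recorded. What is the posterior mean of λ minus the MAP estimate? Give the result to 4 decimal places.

Σ times = 17.9. Posterior: Gamma(shape = 2.3+3 = 5.3, rate = 9.2+17.9 = 27.1).
Mode = (α−1)/β = 4.3/27.1 = 0.1587.
Mean = α/β = 5.3/27.1 = 0.1956.
Difference = 0.1956 − 0.1587 = 0.0369.
Mean > mode: the posterior has a right tail.

0.0369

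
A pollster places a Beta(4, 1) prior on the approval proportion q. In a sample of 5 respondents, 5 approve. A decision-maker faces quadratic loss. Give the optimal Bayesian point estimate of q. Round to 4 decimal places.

Posterior: Beta(4+5, 1+0) = Beta(9, 1).
Since β = 1 ≤ 1 and α > 1, the Beta density is monotone increasing on [0,1]; the mode is at 1.
Mean = 9/(9+1) = 0.9000.
Quadratic loss ⇒ the optimal estimator is the posterior mean.

0.9000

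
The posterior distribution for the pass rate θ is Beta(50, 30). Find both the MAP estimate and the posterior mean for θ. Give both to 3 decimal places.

MAP = 0.628; posterior mean = 0.625

Mode = (50−1)/(50+30−2) = 49/78 = 0.628.
Mean = 50/(50+30) = 50/80 = 0.625.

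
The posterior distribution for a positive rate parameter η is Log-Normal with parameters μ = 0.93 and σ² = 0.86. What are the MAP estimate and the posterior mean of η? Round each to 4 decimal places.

Mode = exp(μ − σ²) = exp(0.07) = 1.0725.
Mean = exp(μ + σ²/2) = exp(1.360) = 3.8962.
The mean is pulled above the mode by the posterior's right skew.

MAP estimate = 1.0725, posterior mean = 3.8962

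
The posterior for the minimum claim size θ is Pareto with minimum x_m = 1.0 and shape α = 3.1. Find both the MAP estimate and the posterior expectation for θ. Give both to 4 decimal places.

MAP estimate = 1.0000, posterior expectation = 1.4762

The Pareto density is strictly decreasing on [x_m, ∞), so the mode is x_m = 1.0000.
Mean = α·x_m/(α−1) = 3.1·1.0/2.1 = 1.4762.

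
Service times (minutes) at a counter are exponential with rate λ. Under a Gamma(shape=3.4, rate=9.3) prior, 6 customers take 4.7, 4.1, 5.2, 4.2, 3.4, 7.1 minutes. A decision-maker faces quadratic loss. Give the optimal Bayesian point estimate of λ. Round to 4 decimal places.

0.2474

Σ times = 28.7. Posterior: Gamma(shape = 3.4+6 = 9.4, rate = 9.3+28.7 = 38.0).
Mode = (α−1)/β = 8.4/38.0 = 0.2211.
Mean = α/β = 9.4/38.0 = 0.2474.
Quadratic loss ⇒ the optimal estimator is the posterior mean.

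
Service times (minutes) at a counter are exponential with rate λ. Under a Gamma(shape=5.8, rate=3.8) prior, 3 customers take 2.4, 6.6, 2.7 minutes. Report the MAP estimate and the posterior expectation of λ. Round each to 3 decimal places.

Σ times = 11.7. Posterior: Gamma(shape = 5.8+3 = 8.8, rate = 3.8+11.7 = 15.5).
Mode = (α−1)/β = 7.8/15.5 = 0.503.
Mean = α/β = 8.8/15.5 = 0.568.
Right-skewed posterior ⇒ mode < mean.

λ_MAP = 0.503, E[λ|data] = 0.568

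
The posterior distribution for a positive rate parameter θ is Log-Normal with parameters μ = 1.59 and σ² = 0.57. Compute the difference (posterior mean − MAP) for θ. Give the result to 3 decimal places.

3.748

Mode = exp(μ − σ²) = exp(1.02) = 2.773.
Mean = exp(μ + σ²/2) = exp(1.875) = 6.521.
Difference = 6.521 − 2.773 = 3.748.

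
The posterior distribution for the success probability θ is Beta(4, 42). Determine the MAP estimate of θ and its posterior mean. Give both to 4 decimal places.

Mode = (4−1)/(4+42−2) = 3/44 = 0.0682.
Mean = 4/(4+42) = 4/46 = 0.0870.

θ_MAP = 0.0682, E[θ|data] = 0.0870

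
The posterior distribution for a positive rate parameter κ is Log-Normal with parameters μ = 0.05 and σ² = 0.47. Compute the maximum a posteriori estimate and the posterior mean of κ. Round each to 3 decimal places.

Mode = exp(μ − σ²) = exp(-0.42) = 0.657.
Mean = exp(μ + σ²/2) = exp(0.285) = 1.330.

MAP = 0.657; posterior mean = 1.330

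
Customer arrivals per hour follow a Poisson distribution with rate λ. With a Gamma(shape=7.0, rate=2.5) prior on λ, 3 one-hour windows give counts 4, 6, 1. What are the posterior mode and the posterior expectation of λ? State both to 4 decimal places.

Σ counts = 11. Posterior: Gamma(shape = 7.0+11 = 18.0, rate = 2.5+3 = 5.5).
Mode = (α−1)/β = 17.0/5.5 = 3.0909.
Mean = α/β = 18.0/5.5 = 3.2727.
Right-skewed posterior ⇒ mode < mean.

MAP = 3.0909, posterior mean = 3.2727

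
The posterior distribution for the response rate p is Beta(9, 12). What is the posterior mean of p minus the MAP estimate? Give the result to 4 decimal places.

0.0075

Mode = (9−1)/(9+12−2) = 8/19 = 0.4211.
Mean = 9/(9+12) = 9/21 = 0.4286.
Difference = 0.4286 − 0.4211 = 0.0075.
The mean is pulled above the mode by the posterior's right skew.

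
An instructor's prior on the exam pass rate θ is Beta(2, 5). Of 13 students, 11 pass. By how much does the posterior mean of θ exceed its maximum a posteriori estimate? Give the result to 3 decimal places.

-0.017

Posterior: Beta(2+11, 5+2) = Beta(13, 7).
Mode = (13−1)/(13+7−2) = 12/18 = 0.667.
Mean = 13/(13+7) = 13/20 = 0.650.
Difference = 0.650 − 0.667 = -0.017.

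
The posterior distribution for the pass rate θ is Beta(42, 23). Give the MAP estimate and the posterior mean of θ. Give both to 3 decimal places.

MAP estimate = 0.651, posterior mean = 0.646

Mode = (42−1)/(42+23−2) = 41/63 = 0.651.
Mean = 42/(42+23) = 42/65 = 0.646.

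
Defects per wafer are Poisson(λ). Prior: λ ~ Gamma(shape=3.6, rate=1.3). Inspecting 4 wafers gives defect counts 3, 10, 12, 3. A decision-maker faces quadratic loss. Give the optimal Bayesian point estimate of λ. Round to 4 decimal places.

Σ counts = 28. Posterior: Gamma(shape = 3.6+28 = 31.6, rate = 1.3+4 = 5.3).
Mode = (α−1)/β = 30.6/5.3 = 5.7736.
Mean = α/β = 31.6/5.3 = 5.9623.
Quadratic loss ⇒ the optimal estimator is the posterior mean.

5.9623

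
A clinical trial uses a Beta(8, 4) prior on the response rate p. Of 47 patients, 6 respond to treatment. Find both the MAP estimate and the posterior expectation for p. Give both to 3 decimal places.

Posterior: Beta(8+6, 4+41) = Beta(14, 45).
Mode = (14−1)/(14+45−2) = 13/57 = 0.228.
Mean = 14/(14+45) = 14/59 = 0.237.
Mean > mode: the posterior has a right tail.

MAP estimate = 0.228, posterior expectation = 0.237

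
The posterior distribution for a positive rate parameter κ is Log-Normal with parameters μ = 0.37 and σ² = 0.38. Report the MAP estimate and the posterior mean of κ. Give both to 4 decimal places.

MAP estimate = 0.9900, posterior mean = 1.7507

Mode = exp(μ − σ²) = exp(-0.01) = 0.9900.
Mean = exp(μ + σ²/2) = exp(0.560) = 1.7507.
Right-skewed posterior ⇒ mode < mean.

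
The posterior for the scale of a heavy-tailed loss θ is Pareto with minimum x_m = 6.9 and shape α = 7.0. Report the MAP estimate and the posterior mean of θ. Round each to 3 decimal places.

MAP: 6.900. Posterior mean: 8.050.

The Pareto density is strictly decreasing on [x_m, ∞), so the mode is x_m = 6.900.
Mean = α·x_m/(α−1) = 7.0·6.9/6.0 = 8.050.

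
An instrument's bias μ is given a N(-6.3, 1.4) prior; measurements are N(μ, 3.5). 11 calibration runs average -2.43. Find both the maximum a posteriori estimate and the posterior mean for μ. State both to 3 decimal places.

Posterior for μ is Normal. Precision-weighted mean: (1/1.4·-6.3 + 11/3.5·-2.43) / (1/1.4 + 11/3.5) = -3.147.
A Normal posterior is symmetric, so mode = mean.

MAP = -3.147; posterior mean = -3.147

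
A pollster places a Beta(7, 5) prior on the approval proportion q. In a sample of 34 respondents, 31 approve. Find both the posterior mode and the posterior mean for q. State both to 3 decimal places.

posterior mode = 0.841, posterior mean = 0.826

Posterior: Beta(7+31, 5+3) = Beta(38, 8).
Mode = (38−1)/(38+8−2) = 37/44 = 0.841.
Mean = 38/(38+8) = 38/46 = 0.826.
The mean is pulled below the mode by the posterior's left skew.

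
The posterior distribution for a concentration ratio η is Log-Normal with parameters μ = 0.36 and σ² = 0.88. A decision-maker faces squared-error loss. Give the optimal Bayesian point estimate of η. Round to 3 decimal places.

Mode = exp(μ − σ²) = exp(-0.52) = 0.595.
Mean = exp(μ + σ²/2) = exp(0.800) = 2.226.
Squared-error loss ⇒ the optimal estimator is the posterior mean.

2.226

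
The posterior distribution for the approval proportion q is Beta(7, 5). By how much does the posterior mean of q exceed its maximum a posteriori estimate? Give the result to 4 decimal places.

-0.0167

Mode = (7−1)/(7+5−2) = 6/10 = 0.6000.
Mean = 7/(7+5) = 7/12 = 0.5833.
Difference = 0.5833 − 0.6000 = -0.0167.
Left-skewed posterior ⇒ mean < mode.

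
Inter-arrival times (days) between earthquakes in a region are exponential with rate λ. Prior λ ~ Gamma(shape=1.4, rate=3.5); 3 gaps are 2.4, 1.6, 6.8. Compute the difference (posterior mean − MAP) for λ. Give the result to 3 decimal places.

0.070

Σ times = 10.8. Posterior: Gamma(shape = 1.4+3 = 4.4, rate = 3.5+10.8 = 14.3).
Mode = (α−1)/β = 3.4/14.3 = 0.238.
Mean = α/β = 4.4/14.3 = 0.308.
Difference = 0.308 − 0.238 = 0.070.
The posterior is right-skewed, so the mean exceeds the mode.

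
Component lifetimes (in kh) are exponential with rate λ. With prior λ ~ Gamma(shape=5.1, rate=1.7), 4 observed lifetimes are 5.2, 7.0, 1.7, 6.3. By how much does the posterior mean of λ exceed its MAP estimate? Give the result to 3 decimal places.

Σ times = 20.2. Posterior: Gamma(shape = 5.1+4 = 9.1, rate = 1.7+20.2 = 21.9).
Mode = (α−1)/β = 8.1/21.9 = 0.370.
Mean = α/β = 9.1/21.9 = 0.416.
Difference = 0.416 − 0.370 = 0.046.

0.046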